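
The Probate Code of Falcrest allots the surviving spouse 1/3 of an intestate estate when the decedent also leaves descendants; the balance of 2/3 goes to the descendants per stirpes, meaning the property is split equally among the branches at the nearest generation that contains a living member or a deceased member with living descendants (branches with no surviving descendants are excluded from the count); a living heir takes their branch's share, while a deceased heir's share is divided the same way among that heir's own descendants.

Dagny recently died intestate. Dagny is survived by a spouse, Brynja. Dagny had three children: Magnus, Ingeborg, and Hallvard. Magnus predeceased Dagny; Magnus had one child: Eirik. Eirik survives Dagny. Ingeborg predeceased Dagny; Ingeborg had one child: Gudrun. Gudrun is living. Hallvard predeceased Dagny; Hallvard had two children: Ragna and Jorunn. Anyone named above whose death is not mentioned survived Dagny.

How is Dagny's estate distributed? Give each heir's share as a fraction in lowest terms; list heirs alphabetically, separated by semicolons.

Brynja, as surviving spouse, takes 1/3.
The remaining 2/3 passes to Dagny's descendants per stirpes.
The 2/3 is divided into 3 equal shares of 2/9 among Magnus, Ingeborg, Hallvard.
Magnus predeceased; the 2/9 allotted to Magnus's branch passes to Magnus's issue by representation.
Eirik is the sole taker at this level and receives the full 2/9.
Ingeborg predeceased; the 2/9 allotted to Ingeborg's branch passes to Ingeborg's issue by representation.
Gudrun is the sole taker at this level and receives the full 2/9.
Hallvard predeceased; the 2/9 allotted to Hallvard's branch passes to Hallvard's issue by representation.
The 2/9 is divided into 2 equal shares of 1/9 among Ragna, Jorunn.
Ragna is living and takes 1/9.
Jorunn is living and takes 1/9.

Brynja 1/3; Eirik 2/9; Gudrun 2/9; Jorunn 1/9; Ragna 1/9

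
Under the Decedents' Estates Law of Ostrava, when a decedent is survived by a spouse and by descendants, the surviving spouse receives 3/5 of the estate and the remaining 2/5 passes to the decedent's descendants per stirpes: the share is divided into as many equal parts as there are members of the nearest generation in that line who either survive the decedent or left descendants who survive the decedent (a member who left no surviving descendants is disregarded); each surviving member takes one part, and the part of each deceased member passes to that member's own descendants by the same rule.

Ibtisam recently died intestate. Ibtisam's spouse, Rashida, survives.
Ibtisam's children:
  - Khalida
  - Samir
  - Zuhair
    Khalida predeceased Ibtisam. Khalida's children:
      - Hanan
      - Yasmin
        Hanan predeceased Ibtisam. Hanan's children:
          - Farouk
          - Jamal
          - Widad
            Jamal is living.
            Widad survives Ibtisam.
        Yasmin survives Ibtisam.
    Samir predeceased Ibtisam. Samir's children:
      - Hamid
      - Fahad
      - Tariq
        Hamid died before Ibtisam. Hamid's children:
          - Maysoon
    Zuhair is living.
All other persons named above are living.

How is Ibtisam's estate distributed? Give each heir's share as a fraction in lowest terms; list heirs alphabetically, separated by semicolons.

Fahad 2/45; Farouk 1/45; Jamal 1/45; Maysoon 2/45; Rashida 3/5; Tariq 2/45; Widad 1/45; Yasmin 1/15; Zuhair 2/15

Rashida, as surviving spouse, takes 3/5.
The remaining 2/5 passes to Ibtisam's descendants per stirpes.
The 2/5 is divided into 3 equal shares of 2/15 among Khalida, Samir, Zuhair.
Khalida predeceased; the 2/15 allotted to Khalida's branch passes to Khalida's issue by representation.
The 2/15 is divided into 2 equal shares of 1/15 among Hanan, Yasmin.
Hanan predeceased; the 1/15 allotted to Hanan's branch passes to Hanan's issue by representation.
The 1/15 is divided into 3 equal shares of 1/45 among Farouk, Jamal, Widad.
Farouk is living and takes 1/45.
Jamal is living and takes 1/45.
Widad is living and takes 1/45.
Yasmin is living and takes 1/15.
Samir predeceased; the 2/15 allotted to Samir's branch passes to Samir's issue by representation.
The 2/15 is divided into 3 equal shares of 2/45 among Hamid, Fahad, Tariq.
Hamid predeceased; the 2/45 allotted to Hamid's branch passes to Hamid's issue by representation.
Maysoon is the sole taker at this level and receives the full 2/45.
Fahad is living and takes 2/45.
Tariq is living and takes 2/45.
Zuhair is living and takes 2/15.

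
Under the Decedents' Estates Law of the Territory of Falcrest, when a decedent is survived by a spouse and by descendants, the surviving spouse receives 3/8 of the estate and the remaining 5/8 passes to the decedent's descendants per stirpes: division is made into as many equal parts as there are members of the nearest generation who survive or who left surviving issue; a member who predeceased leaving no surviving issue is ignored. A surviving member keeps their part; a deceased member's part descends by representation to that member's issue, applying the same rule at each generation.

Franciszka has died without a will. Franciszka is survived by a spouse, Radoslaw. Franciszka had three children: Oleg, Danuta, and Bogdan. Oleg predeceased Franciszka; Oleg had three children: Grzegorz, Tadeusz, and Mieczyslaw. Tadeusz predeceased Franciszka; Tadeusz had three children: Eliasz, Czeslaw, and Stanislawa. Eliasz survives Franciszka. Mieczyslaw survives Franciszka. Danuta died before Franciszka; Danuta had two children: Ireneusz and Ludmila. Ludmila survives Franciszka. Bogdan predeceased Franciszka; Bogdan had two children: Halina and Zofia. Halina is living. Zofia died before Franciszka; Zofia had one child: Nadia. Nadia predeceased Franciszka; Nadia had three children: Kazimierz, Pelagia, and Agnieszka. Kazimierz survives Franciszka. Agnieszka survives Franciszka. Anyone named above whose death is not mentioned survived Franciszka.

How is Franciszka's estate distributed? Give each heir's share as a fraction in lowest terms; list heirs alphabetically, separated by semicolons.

Radoslaw, as surviving spouse, takes 3/8.
The remaining 5/8 passes to Franciszka's descendants per stirpes.
The 5/8 is divided into 3 equal shares of 5/24 among Oleg, Danuta, Bogdan.
Oleg predeceased; the 5/24 allotted to Oleg's branch passes to Oleg's issue by representation.
The 5/24 is divided into 3 equal shares of 5/72 among Grzegorz, Tadeusz, Mieczyslaw.
Grzegorz is living and takes 5/72.
Tadeusz predeceased; the 5/72 allotted to Tadeusz's branch passes to Tadeusz's issue by representation.
The 5/72 is divided into 3 equal shares of 5/216 among Eliasz, Czeslaw, Stanislawa.
Eliasz is living and takes 5/216.
Czeslaw is living and takes 5/216.
Stanislawa is living and takes 5/216.
Mieczyslaw is living and takes 5/72.
Danuta predeceased; the 5/24 allotted to Danuta's branch passes to Danuta's issue by representation.
The 5/24 is divided into 2 equal shares of 5/48 among Ireneusz, Ludmila.
Ireneusz is living and takes 5/48.
Ludmila is living and takes 5/48.
Bogdan predeceased; the 5/24 allotted to Bogdan's branch passes to Bogdan's issue by representation.
The 5/24 is divided into 2 equal shares of 5/48 among Halina, Zofia.
Halina is living and takes 5/48.
Zofia predeceased; the 5/48 allotted to Zofia's branch passes to Zofia's issue by representation.
Nadia's line is the sole branch at this level, so the full 5/48 passes to Nadia's issue by representation.
The 5/48 is divided into 3 equal shares of 5/144 among Kazimierz, Pelagia, Agnieszka.
Kazimierz is living and takes 5/144.
Pelagia is living and takes 5/144.
Agnieszka is living and takes 5/144.

Agnieszka 5/144; Czeslaw 5/216; Eliasz 5/216; Grzegorz 5/72; Halina 5/48; Ireneusz 5/48; Kazimierz 5/144; Ludmila 5/48; Mieczyslaw 5/72; Pelagia 5/144; Radoslaw 3/8; Stanislawa 5/216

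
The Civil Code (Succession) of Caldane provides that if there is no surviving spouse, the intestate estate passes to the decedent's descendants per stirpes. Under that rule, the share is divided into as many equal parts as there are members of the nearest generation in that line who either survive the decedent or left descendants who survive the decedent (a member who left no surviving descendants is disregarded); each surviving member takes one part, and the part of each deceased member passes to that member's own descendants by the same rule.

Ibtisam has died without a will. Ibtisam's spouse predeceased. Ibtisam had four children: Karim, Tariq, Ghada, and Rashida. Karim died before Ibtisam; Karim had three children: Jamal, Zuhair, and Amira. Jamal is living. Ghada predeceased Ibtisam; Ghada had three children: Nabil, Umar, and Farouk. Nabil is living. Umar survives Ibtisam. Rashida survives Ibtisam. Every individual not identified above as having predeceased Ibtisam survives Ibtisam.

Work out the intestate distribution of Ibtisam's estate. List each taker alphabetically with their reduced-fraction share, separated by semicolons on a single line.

There is no surviving spouse, so the entire estate passes to Ibtisam's descendants per stirpes.
The estate is divided into 4 equal shares of 1/4 among Karim, Tariq, Ghada, Rashida.
Karim predeceased; the 1/4 allotted to Karim's branch passes to Karim's issue by representation.
The 1/4 is divided into 3 equal shares of 1/12 among Jamal, Zuhair, Amira.
Jamal is living and takes 1/12.
Zuhair is living and takes 1/12.
Amira is living and takes 1/12.
Tariq is living and takes 1/4.
Ghada predeceased; the 1/4 allotted to Ghada's branch passes to Ghada's issue by representation.
The 1/4 is divided into 3 equal shares of 1/12 among Nabil, Umar, Farouk.
Nabil is living and takes 1/12.
Umar is living and takes 1/12.
Farouk is living and takes 1/12.
Rashida is living and takes 1/4.

Amira 1/12; Farouk 1/12; Jamal 1/12; Nabil 1/12; Rashida 1/4; Tariq 1/4; Umar 1/12; Zuhair 1/12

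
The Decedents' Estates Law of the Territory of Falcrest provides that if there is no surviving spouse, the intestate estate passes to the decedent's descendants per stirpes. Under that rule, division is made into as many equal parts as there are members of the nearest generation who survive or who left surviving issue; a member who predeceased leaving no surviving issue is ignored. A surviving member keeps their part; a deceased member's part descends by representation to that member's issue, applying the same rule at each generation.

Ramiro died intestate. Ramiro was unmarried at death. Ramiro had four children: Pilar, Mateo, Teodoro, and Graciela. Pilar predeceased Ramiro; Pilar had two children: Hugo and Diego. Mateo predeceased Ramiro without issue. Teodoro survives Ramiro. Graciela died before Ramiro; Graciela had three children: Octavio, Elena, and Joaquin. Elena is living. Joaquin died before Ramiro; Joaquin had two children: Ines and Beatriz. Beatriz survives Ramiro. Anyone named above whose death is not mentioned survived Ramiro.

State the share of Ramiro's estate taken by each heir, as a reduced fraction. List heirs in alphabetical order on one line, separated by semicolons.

There is no surviving spouse, so the entire estate passes to Ramiro's descendants per stirpes.
Mateo left no surviving issue, so that branch lapses and is disregarded.
The estate is divided into 3 equal shares of 1/3 among Pilar, Teodoro, Graciela.
Pilar predeceased; the 1/3 allotted to Pilar's branch passes to Pilar's issue by representation.
The 1/3 is divided into 2 equal shares of 1/6 among Hugo, Diego.
Hugo is living and takes 1/6.
Diego is living and takes 1/6.
Teodoro is living and takes 1/3.
Graciela predeceased; the 1/3 allotted to Graciela's branch passes to Graciela's issue by representation.
The 1/3 is divided into 3 equal shares of 1/9 among Octavio, Elena, Joaquin.
Octavio is living and takes 1/9.
Elena is living and takes 1/9.
Joaquin predeceased; the 1/9 allotted to Joaquin's branch passes to Joaquin's issue by representation.
The 1/9 is divided into 2 equal shares of 1/18 among Ines, Beatriz.
Ines is living and takes 1/18.
Beatriz is living and takes 1/18.

Beatriz 1/18; Diego 1/6; Elena 1/9; Hugo 1/6; Ines 1/18; Octavio 1/9; Teodoro 1/3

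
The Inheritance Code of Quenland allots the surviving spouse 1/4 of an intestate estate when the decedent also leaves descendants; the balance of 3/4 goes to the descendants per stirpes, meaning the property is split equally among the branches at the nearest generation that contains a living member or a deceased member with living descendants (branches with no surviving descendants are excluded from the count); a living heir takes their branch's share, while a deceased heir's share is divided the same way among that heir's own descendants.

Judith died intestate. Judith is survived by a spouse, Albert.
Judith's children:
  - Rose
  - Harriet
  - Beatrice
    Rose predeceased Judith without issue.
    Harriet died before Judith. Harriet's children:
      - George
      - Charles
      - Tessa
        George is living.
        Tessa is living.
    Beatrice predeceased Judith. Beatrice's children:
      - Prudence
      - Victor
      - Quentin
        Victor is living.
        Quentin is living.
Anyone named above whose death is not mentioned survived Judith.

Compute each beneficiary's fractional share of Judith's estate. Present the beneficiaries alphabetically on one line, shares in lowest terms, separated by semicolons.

Albert 1/4; Charles 1/8; George 1/8; Prudence 1/8; Quentin 1/8; Tessa 1/8; Victor 1/8

Albert, as surviving spouse, takes 1/4.
The remaining 3/4 passes to Judith's descendants per stirpes.
Rose left no surviving issue, so that branch lapses and is disregarded.
The 3/4 is divided into 2 equal shares of 3/8 among Harriet, Beatrice.
Harriet predeceased; the 3/8 allotted to Harriet's branch passes to Harriet's issue by representation.
The 3/8 is divided into 3 equal shares of 1/8 among George, Charles, Tessa.
George is living and takes 1/8.
Charles is living and takes 1/8.
Tessa is living and takes 1/8.
Beatrice predeceased; the 3/8 allotted to Beatrice's branch passes to Beatrice's issue by representation.
The 3/8 is divided into 3 equal shares of 1/8 among Prudence, Victor, Quentin.
Prudence is living and takes 1/8.
Victor is living and takes 1/8.
Quentin is living and takes 1/8.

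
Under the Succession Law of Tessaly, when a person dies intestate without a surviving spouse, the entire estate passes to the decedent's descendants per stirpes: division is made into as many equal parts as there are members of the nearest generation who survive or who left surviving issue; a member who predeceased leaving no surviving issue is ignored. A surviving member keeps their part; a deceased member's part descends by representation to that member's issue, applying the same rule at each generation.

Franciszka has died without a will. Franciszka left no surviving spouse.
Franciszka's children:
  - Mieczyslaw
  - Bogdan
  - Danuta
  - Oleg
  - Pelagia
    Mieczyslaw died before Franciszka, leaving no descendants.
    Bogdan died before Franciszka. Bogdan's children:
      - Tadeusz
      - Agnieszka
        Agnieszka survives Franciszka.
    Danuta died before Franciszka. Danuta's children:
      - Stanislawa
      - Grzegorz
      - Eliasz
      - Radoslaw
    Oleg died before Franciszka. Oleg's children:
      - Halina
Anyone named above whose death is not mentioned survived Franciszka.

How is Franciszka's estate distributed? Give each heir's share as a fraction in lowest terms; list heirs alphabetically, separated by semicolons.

There is no surviving spouse, so the entire estate passes to Franciszka's descendants per stirpes.
Mieczyslaw left no surviving issue, so that branch lapses and is disregarded.
The estate is divided into 4 equal shares of 1/4 among Bogdan, Danuta, Oleg, Pelagia.
Bogdan predeceased; the 1/4 allotted to Bogdan's branch passes to Bogdan's issue by representation.
The 1/4 is divided into 2 equal shares of 1/8 among Tadeusz, Agnieszka.
Tadeusz is living and takes 1/8.
Agnieszka is living and takes 1/8.
Danuta predeceased; the 1/4 allotted to Danuta's branch passes to Danuta's issue by representation.
The 1/4 is divided into 4 equal shares of 1/16 among Stanislawa, Grzegorz, Eliasz, Radoslaw.
Stanislawa is living and takes 1/16.
Grzegorz is living and takes 1/16.
Eliasz is living and takes 1/16.
Radoslaw is living and takes 1/16.
Oleg predeceased; the 1/4 allotted to Oleg's branch passes to Oleg's issue by representation.
Halina is the sole taker at this level and receives the full 1/4.
Pelagia is living and takes 1/4.

Agnieszka 1/8; Eliasz 1/16; Grzegorz 1/16; Halina 1/4; Pelagia 1/4; Radoslaw 1/16; Stanislawa 1/16; Tadeusz 1/8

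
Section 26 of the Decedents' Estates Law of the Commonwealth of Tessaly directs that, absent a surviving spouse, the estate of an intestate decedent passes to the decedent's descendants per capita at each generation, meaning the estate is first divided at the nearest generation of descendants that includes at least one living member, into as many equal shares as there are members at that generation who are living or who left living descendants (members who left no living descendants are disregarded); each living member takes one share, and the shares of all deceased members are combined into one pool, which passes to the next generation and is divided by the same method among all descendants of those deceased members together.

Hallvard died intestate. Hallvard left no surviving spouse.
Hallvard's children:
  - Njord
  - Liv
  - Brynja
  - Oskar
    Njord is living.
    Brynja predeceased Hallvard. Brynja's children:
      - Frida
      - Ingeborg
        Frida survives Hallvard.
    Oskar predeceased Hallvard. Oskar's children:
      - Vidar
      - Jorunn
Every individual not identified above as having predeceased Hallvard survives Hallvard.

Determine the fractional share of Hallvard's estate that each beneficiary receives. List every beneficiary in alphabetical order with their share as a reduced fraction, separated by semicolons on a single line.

Frida 1/8; Ingeborg 1/8; Jorunn 1/8; Liv 1/4; Njord 1/4; Vidar 1/8

There is no surviving spouse, so the entire estate passes to Hallvard's descendants per capita at each generation.
At generation 1 (Njord, Liv, Brynja, Oskar) there are 4 shares of (1)/4 = 1/4 each.
Living: Njord and Liv — each takes 1/4.
Deceased: Brynja and Oskar. Their combined 1/2 is pooled and carried to generation 2.
At generation 2 (Frida, Ingeborg, Vidar, Jorunn) there are 4 shares of (1/2)/4 = 1/8 each.
Living: Frida, Ingeborg, Vidar, and Jorunn — each takes 1/8.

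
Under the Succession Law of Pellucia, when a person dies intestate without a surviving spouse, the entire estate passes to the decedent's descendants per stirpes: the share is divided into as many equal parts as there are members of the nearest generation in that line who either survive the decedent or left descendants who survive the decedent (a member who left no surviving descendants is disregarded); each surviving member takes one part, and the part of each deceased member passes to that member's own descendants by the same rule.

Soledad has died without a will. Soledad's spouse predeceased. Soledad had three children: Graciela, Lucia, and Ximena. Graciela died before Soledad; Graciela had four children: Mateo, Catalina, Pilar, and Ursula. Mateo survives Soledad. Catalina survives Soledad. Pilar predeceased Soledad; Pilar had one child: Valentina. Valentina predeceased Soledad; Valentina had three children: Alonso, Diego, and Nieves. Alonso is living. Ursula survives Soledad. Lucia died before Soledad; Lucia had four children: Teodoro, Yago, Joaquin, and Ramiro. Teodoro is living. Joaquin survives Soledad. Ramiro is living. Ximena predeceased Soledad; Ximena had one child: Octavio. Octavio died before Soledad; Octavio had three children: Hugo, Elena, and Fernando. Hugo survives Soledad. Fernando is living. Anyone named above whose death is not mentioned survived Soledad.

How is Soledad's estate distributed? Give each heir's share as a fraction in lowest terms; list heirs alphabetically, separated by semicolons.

There is no surviving spouse, so the entire estate passes to Soledad's descendants per stirpes.
The estate is divided into 3 equal shares of 1/3 among Graciela, Lucia, Ximena.
Graciela predeceased; the 1/3 allotted to Graciela's branch passes to Graciela's issue by representation.
The 1/3 is divided into 4 equal shares of 1/12 among Mateo, Catalina, Pilar, Ursula.
Mateo is living and takes 1/12.
Catalina is living and takes 1/12.
Pilar predeceased; the 1/12 allotted to Pilar's branch passes to Pilar's issue by representation.
Valentina's line is the sole branch at this level, so the full 1/12 passes to Valentina's issue by representation.
The 1/12 is divided into 3 equal shares of 1/36 among Alonso, Diego, Nieves.
Alonso is living and takes 1/36.
Diego is living and takes 1/36.
Nieves is living and takes 1/36.
Ursula is living and takes 1/12.
Lucia predeceased; the 1/3 allotted to Lucia's branch passes to Lucia's issue by representation.
The 1/3 is divided into 4 equal shares of 1/12 among Teodoro, Yago, Joaquin, Ramiro.
Teodoro is living and takes 1/12.
Yago is living and takes 1/12.
Joaquin is living and takes 1/12.
Ramiro is living and takes 1/12.
Ximena predeceased; the 1/3 allotted to Ximena's branch passes to Ximena's issue by representation.
Octavio's line is the sole branch at this level, so the full 1/3 passes to Octavio's issue by representation.
The 1/3 is divided into 3 equal shares of 1/9 among Hugo, Elena, Fernando.
Hugo is living and takes 1/9.
Elena is living and takes 1/9.
Fernando is living and takes 1/9.

Alonso 1/36; Catalina 1/12; Diego 1/36; Elena 1/9; Fernando 1/9; Hugo 1/9; Joaquin 1/12; Mateo 1/12; Nieves 1/36; Ramiro 1/12; Teodoro 1/12; Ursula 1/12; Yago 1/12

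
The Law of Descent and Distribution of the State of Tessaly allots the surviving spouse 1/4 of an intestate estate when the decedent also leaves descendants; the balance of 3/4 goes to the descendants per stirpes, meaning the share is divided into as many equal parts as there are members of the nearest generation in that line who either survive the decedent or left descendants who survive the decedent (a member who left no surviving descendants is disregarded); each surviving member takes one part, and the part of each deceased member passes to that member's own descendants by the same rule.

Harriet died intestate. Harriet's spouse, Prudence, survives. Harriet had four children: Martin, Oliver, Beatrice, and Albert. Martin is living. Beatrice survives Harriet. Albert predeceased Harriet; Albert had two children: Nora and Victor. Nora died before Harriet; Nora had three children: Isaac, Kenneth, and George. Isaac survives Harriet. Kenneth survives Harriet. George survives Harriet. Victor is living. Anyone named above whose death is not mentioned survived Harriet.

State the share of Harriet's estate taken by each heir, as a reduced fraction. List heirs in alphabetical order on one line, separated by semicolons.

Beatrice 3/16; George 1/32; Isaac 1/32; Kenneth 1/32; Martin 3/16; Oliver 3/16; Prudence 1/4; Victor 3/32

Prudence, as surviving spouse, takes 1/4.
The remaining 3/4 passes to Harriet's descendants per stirpes.
The 3/4 is divided into 4 equal shares of 3/16 among Martin, Oliver, Beatrice, Albert.
Martin is living and takes 3/16.
Oliver is living and takes 3/16.
Beatrice is living and takes 3/16.
Albert predeceased; the 3/16 allotted to Albert's branch passes to Albert's issue by representation.
The 3/16 is divided into 2 equal shares of 3/32 among Nora, Victor.
Nora predeceased; the 3/32 allotted to Nora's branch passes to Nora's issue by representation.
The 3/32 is divided into 3 equal shares of 1/32 among Isaac, Kenneth, George.
Isaac is living and takes 1/32.
Kenneth is living and takes 1/32.
George is living and takes 1/32.
Victor is living and takes 3/32.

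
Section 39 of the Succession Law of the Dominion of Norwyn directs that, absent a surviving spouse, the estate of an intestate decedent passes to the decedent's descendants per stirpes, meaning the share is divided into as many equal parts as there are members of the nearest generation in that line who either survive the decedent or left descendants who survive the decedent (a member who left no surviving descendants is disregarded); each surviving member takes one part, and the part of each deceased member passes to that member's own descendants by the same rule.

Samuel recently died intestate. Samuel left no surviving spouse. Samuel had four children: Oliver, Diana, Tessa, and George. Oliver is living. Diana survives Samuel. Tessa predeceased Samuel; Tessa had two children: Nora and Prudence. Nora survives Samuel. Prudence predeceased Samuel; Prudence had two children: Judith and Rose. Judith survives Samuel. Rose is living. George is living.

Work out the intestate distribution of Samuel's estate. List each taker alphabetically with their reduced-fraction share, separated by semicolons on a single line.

Diana 1/4; George 1/4; Judith 1/16; Nora 1/8; Oliver 1/4; Rose 1/16

There is no surviving spouse, so the entire estate passes to Samuel's descendants per stirpes.
The estate is divided into 4 equal shares of 1/4 among Oliver, Diana, Tessa, George.
Oliver is living and takes 1/4.
Diana is living and takes 1/4.
Tessa predeceased; the 1/4 allotted to Tessa's branch passes to Tessa's issue by representation.
The 1/4 is divided into 2 equal shares of 1/8 among Nora, Prudence.
Nora is living and takes 1/8.
Prudence predeceased; the 1/8 allotted to Prudence's branch passes to Prudence's issue by representation.
The 1/8 is divided into 2 equal shares of 1/16 among Judith, Rose.
Judith is living and takes 1/16.
Rose is living and takes 1/16.
George is living and takes 1/4.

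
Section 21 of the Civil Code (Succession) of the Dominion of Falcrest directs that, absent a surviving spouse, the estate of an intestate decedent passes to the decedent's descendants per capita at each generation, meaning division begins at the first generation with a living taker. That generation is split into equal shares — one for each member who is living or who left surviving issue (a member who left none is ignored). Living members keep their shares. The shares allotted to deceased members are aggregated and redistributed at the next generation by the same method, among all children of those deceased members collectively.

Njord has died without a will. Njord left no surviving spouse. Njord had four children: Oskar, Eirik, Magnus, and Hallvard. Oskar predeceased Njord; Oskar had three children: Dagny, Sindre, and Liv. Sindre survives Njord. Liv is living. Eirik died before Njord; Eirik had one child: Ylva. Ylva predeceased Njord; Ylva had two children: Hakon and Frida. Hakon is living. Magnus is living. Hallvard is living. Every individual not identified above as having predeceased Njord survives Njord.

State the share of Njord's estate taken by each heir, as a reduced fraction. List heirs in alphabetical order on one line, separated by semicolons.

There is no surviving spouse, so the entire estate passes to Njord's descendants per capita at each generation.
At generation 1 (Oskar, Eirik, Magnus, Hallvard) there are 4 shares of (1)/4 = 1/4 each.
Living: Magnus and Hallvard — each takes 1/4.
Deceased: Oskar and Eirik. Their combined 1/2 is pooled and carried to generation 2.
At generation 2 (Dagny, Sindre, Liv, Ylva) there are 4 shares of (1/2)/4 = 1/8 each.
Living: Dagny, Sindre, and Liv — each takes 1/8.
Deceased: Ylva. That 1/8 share is carried to generation 3.
At generation 3 (Hakon, Frida) there are 2 shares of (1/8)/2 = 1/16 each.
Living: Hakon and Frida — each takes 1/16.

Dagny 1/8; Frida 1/16; Hakon 1/16; Hallvard 1/4; Liv 1/8; Magnus 1/4; Sindre 1/8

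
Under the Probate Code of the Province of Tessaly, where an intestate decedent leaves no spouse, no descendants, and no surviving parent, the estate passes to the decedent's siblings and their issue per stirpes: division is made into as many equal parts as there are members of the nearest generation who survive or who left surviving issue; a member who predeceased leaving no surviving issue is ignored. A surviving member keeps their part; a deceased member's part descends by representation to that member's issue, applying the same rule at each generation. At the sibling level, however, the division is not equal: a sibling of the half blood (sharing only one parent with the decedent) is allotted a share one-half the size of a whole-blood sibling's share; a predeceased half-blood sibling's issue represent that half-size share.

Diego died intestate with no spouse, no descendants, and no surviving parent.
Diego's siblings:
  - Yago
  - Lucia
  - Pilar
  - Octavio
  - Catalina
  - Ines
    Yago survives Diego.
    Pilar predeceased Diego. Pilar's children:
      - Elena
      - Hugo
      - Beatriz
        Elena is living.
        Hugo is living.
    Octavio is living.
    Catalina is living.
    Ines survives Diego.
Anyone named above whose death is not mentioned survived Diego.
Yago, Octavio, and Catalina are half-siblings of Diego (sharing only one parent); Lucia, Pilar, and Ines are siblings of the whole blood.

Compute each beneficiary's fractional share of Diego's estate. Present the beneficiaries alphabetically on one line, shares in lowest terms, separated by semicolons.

Beatriz 2/27; Catalina 1/9; Elena 2/27; Hugo 2/27; Ines 2/9; Lucia 2/9; Octavio 1/9; Yago 1/9

No spouse, descendants, or parent survives, so the estate passes to Diego's siblings per stirpes.
Half-blood siblings count for one-half the weight of whole-blood siblings at the initial division.
Dividing 1 in proportion to weights (total weight 9/2): Yago (weight 1/2) → 1/9; Lucia (weight 1) → 2/9; Pilar (weight 1) → 2/9; Octavio (weight 1/2) → 1/9; Catalina (weight 1/2) → 1/9; Ines (weight 1) → 2/9.
Yago is living and takes 1/9.
Lucia is living and takes 2/9.
Pilar predeceased; the 2/9 allotted to Pilar's branch passes to Pilar's issue by representation.
The 2/9 is divided into 3 equal shares of 2/27 among Elena, Hugo, Beatriz.
Elena is living and takes 2/27.
Hugo is living and takes 2/27.
Beatriz is living and takes 2/27.
Octavio is living and takes 1/9.
Catalina is living and takes 1/9.
Ines is living and takes 2/9.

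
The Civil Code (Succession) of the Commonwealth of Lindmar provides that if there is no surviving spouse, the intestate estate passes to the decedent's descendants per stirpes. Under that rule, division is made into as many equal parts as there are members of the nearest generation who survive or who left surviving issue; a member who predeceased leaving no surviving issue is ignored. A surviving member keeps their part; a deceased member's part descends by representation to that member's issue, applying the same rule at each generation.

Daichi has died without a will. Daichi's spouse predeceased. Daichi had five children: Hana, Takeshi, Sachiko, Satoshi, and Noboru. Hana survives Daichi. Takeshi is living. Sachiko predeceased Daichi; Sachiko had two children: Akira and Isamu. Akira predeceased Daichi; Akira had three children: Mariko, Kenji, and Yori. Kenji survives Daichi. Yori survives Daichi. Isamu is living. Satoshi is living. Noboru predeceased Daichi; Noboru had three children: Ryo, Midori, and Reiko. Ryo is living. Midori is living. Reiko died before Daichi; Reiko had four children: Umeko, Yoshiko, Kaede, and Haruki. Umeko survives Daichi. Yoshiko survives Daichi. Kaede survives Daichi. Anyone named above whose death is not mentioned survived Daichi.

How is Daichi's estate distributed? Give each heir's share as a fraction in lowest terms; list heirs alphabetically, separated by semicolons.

Hana 1/5; Haruki 1/60; Isamu 1/10; Kaede 1/60; Kenji 1/30; Mariko 1/30; Midori 1/15; Ryo 1/15; Satoshi 1/5; Takeshi 1/5; Umeko 1/60; Yori 1/30; Yoshiko 1/60

There is no surviving spouse, so the entire estate passes to Daichi's descendants per stirpes.
The estate is divided into 5 equal shares of 1/5 among Hana, Takeshi, Sachiko, Satoshi, Noboru.
Hana is living and takes 1/5.
Takeshi is living and takes 1/5.
Sachiko predeceased; the 1/5 allotted to Sachiko's branch passes to Sachiko's issue by representation.
The 1/5 is divided into 2 equal shares of 1/10 among Akira, Isamu.
Akira predeceased; the 1/10 allotted to Akira's branch passes to Akira's issue by representation.
The 1/10 is divided into 3 equal shares of 1/30 among Mariko, Kenji, Yori.
Mariko is living and takes 1/30.
Kenji is living and takes 1/30.
Yori is living and takes 1/30.
Isamu is living and takes 1/10.
Satoshi is living and takes 1/5.
Noboru predeceased; the 1/5 allotted to Noboru's branch passes to Noboru's issue by representation.
The 1/5 is divided into 3 equal shares of 1/15 among Ryo, Midori, Reiko.
Ryo is living and takes 1/15.
Midori is living and takes 1/15.
Reiko predeceased; the 1/15 allotted to Reiko's branch passes to Reiko's issue by representation.
The 1/15 is divided into 4 equal shares of 1/60 among Umeko, Yoshiko, Kaede, Haruki.
Umeko is living and takes 1/60.
Yoshiko is living and takes 1/60.
Kaede is living and takes 1/60.
Haruki is living and takes 1/60.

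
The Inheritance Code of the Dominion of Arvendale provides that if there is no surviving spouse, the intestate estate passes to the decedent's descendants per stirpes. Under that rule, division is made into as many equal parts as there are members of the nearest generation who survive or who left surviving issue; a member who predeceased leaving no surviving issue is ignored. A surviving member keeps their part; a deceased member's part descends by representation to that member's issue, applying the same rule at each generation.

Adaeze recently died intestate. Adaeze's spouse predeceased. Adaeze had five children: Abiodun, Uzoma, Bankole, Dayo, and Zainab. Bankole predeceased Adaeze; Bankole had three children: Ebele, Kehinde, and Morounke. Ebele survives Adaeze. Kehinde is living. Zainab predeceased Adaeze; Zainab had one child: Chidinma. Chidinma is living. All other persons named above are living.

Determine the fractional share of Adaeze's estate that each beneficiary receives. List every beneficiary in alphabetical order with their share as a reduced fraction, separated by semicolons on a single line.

There is no surviving spouse, so the entire estate passes to Adaeze's descendants per stirpes.
The estate is divided into 5 equal shares of 1/5 among Abiodun, Uzoma, Bankole, Dayo, Zainab.
Abiodun is living and takes 1/5.
Uzoma is living and takes 1/5.
Bankole predeceased; the 1/5 allotted to Bankole's branch passes to Bankole's issue by representation.
The 1/5 is divided into 3 equal shares of 1/15 among Ebele, Kehinde, Morounke.
Ebele is living and takes 1/15.
Kehinde is living and takes 1/15.
Morounke is living and takes 1/15.
Dayo is living and takes 1/5.
Zainab predeceased; the 1/5 allotted to Zainab's branch passes to Zainab's issue by representation.
Chidinma is the sole taker at this level and receives the full 1/5.

Abiodun 1/5; Chidinma 1/5; Dayo 1/5; Ebele 1/15; Kehinde 1/15; Morounke 1/15; Uzoma 1/5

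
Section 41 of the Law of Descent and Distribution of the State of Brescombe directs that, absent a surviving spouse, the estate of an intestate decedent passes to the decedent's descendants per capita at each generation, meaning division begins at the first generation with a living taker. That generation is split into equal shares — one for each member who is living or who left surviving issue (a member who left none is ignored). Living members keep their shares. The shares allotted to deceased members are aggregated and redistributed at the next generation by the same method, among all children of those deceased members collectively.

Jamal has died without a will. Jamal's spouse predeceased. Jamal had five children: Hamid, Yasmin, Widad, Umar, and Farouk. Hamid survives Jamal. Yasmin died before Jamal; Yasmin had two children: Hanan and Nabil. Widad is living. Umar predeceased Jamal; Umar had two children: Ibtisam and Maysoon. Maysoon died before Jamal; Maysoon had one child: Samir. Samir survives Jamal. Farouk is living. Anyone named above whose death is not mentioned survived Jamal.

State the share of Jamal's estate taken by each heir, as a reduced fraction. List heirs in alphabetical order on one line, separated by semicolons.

Farouk 1/5; Hamid 1/5; Hanan 1/10; Ibtisam 1/10; Nabil 1/10; Samir 1/10; Widad 1/5

There is no surviving spouse, so the entire estate passes to Jamal's descendants per capita at each generation.
At generation 1 (Hamid, Yasmin, Widad, Umar, Farouk) there are 5 shares of (1)/5 = 1/5 each.
Living: Hamid, Widad, and Farouk — each takes 1/5.
Deceased: Yasmin and Umar. Their combined 2/5 is pooled and carried to generation 2.
At generation 2 (Hanan, Nabil, Ibtisam, Maysoon) there are 4 shares of (2/5)/4 = 1/10 each.
Living: Hanan, Nabil, and Ibtisam — each takes 1/10.
Deceased: Maysoon. That 1/10 share is carried to generation 3.
At generation 3 (Samir) there are 1 shares of (1/10)/1 = 1/10 each.
Living: Samir — each takes 1/10.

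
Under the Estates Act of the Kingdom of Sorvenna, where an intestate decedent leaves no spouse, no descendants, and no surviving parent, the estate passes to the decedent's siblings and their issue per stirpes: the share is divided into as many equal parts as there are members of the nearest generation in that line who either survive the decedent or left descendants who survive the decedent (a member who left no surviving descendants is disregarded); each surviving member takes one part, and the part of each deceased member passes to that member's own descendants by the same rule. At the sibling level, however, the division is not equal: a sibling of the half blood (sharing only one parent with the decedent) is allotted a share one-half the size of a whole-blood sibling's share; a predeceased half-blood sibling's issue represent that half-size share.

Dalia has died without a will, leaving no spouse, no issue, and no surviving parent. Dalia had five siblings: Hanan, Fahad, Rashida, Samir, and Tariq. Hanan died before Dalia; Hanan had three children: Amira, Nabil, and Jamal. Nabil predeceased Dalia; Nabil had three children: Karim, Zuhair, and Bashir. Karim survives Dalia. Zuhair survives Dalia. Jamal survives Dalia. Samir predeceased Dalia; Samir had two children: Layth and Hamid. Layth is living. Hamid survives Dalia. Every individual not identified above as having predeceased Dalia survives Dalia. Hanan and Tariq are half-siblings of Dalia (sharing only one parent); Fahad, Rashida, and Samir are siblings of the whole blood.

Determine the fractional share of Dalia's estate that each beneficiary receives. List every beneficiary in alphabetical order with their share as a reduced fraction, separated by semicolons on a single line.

No spouse, descendants, or parent survives, so the estate passes to Dalia's siblings per stirpes.
Half-blood siblings count for one-half the weight of whole-blood siblings at the initial division.
Dividing 1 in proportion to weights (total weight 4): Hanan (weight 1/2) → 1/8; Fahad (weight 1) → 1/4; Rashida (weight 1) → 1/4; Samir (weight 1) → 1/4; Tariq (weight 1/2) → 1/8.
Hanan predeceased; the 1/8 allotted to Hanan's branch passes to Hanan's issue by representation.
The 1/8 is divided into 3 equal shares of 1/24 among Amira, Nabil, Jamal.
Amira is living and takes 1/24.
Nabil predeceased; the 1/24 allotted to Nabil's branch passes to Nabil's issue by representation.
The 1/24 is divided into 3 equal shares of 1/72 among Karim, Zuhair, Bashir.
Karim is living and takes 1/72.
Zuhair is living and takes 1/72.
Bashir is living and takes 1/72.
Jamal is living and takes 1/24.
Fahad is living and takes 1/4.
Rashida is living and takes 1/4.
Samir predeceased; the 1/4 allotted to Samir's branch passes to Samir's issue by representation.
The 1/4 is divided into 2 equal shares of 1/8 among Layth, Hamid.
Layth is living and takes 1/8.
Hamid is living and takes 1/8.
Tariq is living and takes 1/8.

Amira 1/24; Bashir 1/72; Fahad 1/4; Hamid 1/8; Jamal 1/24; Karim 1/72; Layth 1/8; Rashida 1/4; Tariq 1/8; Zuhair 1/72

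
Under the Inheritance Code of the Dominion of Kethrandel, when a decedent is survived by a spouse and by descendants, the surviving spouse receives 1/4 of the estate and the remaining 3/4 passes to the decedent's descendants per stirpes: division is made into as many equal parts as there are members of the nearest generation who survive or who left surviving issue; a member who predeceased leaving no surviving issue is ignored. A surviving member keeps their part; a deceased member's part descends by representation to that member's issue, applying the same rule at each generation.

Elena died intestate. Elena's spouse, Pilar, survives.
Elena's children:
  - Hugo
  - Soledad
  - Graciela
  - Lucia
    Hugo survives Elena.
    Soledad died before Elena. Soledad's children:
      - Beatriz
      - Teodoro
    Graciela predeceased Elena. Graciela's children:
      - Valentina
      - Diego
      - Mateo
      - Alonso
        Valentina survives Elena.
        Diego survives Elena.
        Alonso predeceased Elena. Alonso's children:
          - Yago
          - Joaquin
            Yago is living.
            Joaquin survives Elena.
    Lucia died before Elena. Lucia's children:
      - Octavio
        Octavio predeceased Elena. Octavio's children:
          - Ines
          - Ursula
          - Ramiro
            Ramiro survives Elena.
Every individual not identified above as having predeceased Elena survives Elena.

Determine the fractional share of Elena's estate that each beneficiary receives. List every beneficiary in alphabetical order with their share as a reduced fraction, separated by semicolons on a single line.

Beatriz 3/32; Diego 3/64; Hugo 3/16; Ines 1/16; Joaquin 3/128; Mateo 3/64; Pilar 1/4; Ramiro 1/16; Teodoro 3/32; Ursula 1/16; Valentina 3/64; Yago 3/128

Pilar, as surviving spouse, takes 1/4.
The remaining 3/4 passes to Elena's descendants per stirpes.
The 3/4 is divided into 4 equal shares of 3/16 among Hugo, Soledad, Graciela, Lucia.
Hugo is living and takes 3/16.
Soledad predeceased; the 3/16 allotted to Soledad's branch passes to Soledad's issue by representation.
The 3/16 is divided into 2 equal shares of 3/32 among Beatriz, Teodoro.
Beatriz is living and takes 3/32.
Teodoro is living and takes 3/32.
Graciela predeceased; the 3/16 allotted to Graciela's branch passes to Graciela's issue by representation.
The 3/16 is divided into 4 equal shares of 3/64 among Valentina, Diego, Mateo, Alonso.
Valentina is living and takes 3/64.
Diego is living and takes 3/64.
Mateo is living and takes 3/64.
Alonso predeceased; the 3/64 allotted to Alonso's branch passes to Alonso's issue by representation.
The 3/64 is divided into 2 equal shares of 3/128 among Yago, Joaquin.
Yago is living and takes 3/128.
Joaquin is living and takes 3/128.
Lucia predeceased; the 3/16 allotted to Lucia's branch passes to Lucia's issue by representation.
Octavio's line is the sole branch at this level, so the full 3/16 passes to Octavio's issue by representation.
The 3/16 is divided into 3 equal shares of 1/16 among Ines, Ursula, Ramiro.
Ines is living and takes 1/16.
Ursula is living and takes 1/16.
Ramiro is living and takes 1/16.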